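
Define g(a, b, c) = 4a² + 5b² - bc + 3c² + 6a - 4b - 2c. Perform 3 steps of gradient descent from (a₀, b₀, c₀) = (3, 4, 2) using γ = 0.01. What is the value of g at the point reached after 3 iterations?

67.588120744308

∇g = (8a + 6, 10b - c - 4, -b + 6c - 2)
(a₁, b₁, c₁) = (3, 4, 2) − 0.01·(30, 34, 6) = (2.7, 3.66, 1.94)
(a₂, b₂, c₂) = (2.7, 3.66, 1.94) − 0.01·(27.6, 30.66, 5.98) = (2.424, 3.3534, 1.8802)
(a₃, b₃, c₃) = (2.424, 3.3534, 1.8802) − 0.01·(25.392, 27.6538, 5.9278) = (2.17008, 3.076862, 1.820922)
g(2.17008, 3.076862, 1.820922) = 67.588120744308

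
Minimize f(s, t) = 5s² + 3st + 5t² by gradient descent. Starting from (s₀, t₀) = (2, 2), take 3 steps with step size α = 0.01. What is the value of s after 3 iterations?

1.317006

∇f = (10s + 3t, 3s + 10t)
Step 1: at (2, 2), ∇f = (26, 26) → (2, 2) − 0.01·(26, 26) = (1.74, 1.74)
Step 2: at (1.74, 1.74), ∇f = (22.62, 22.62) → (1.74, 1.74) − 0.01·(22.62, 22.62) = (1.5138, 1.5138)
Step 3: at (1.5138, 1.5138), ∇f = (19.6794, 19.6794) → (1.5138, 1.5138) − 0.01·(19.6794, 19.6794) = (1.317006, 1.317006)
s = 1.317006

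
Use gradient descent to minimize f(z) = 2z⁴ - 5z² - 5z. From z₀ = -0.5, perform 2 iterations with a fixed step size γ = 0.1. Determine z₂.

-0.2488

f′(z) = 8z³ - 10z - 5
z₁ = -0.5 − 0.1·(-1) = -0.4
z₂ = -0.4 − 0.1·(-1.512) = -0.2488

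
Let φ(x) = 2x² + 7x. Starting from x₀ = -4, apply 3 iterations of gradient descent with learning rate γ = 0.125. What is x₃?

-2.03125

φ′(x) = 4x + 7
x₁ = -4 − 0.125·(-9) = -2.875
x₂ = -2.875 − 0.125·(-4.5) = -2.3125
x₃ = -2.3125 − 0.125·(-2.25) = -2.03125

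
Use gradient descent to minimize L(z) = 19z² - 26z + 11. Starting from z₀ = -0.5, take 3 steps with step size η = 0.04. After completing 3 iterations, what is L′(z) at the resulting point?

6.32736

L′(z) = 38z - 26
z₁ = -0.5 − 0.04·(-45) = 1.3
z₂ = 1.3 − 0.04·23.4 = 0.364
z₃ = 0.364 − 0.04·(-12.168) = 0.85072
L′(z) at (0.85072) = 6.32736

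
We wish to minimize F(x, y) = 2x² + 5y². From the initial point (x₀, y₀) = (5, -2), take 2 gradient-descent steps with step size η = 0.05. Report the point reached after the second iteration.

∇F = (4x, 10y)
Step 1: at (5, -2), ∇F = (20, -20) → (5, -2) − 0.05·(20, -20) = (4, -1)
Step 2: at (4, -1), ∇F = (16, -10) → (4, -1) − 0.05·(16, -10) = (3.2, -0.5)

(3.2, -0.5)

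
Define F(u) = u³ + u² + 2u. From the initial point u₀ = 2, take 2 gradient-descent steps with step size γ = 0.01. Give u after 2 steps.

F′(u) = 3u² + 2u + 2
u₁ = 2 − 0.01·18 = 1.82
u₂ = 1.82 − 0.01·15.5772 = 1.664228

1.664228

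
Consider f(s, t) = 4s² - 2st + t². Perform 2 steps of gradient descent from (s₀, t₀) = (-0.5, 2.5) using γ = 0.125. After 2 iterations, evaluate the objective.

1.6376953125

∇f = (8s - 2t, -2s + 2t)
Step 1: at (-0.5, 2.5), ∇f = (-9, 6) → (-0.5, 2.5) − 0.125·(-9, 6) = (0.625, 1.75)
Step 2: at (0.625, 1.75), ∇f = (1.5, 2.25) → (0.625, 1.75) − 0.125·(1.5, 2.25) = (0.4375, 1.46875)
f(0.4375, 1.46875) = 1.6376953125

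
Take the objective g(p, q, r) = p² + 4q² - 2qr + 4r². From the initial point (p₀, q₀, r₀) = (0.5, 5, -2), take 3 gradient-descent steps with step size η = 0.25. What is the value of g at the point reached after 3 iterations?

∇g = (2p, 8q - 2r, -2q + 8r)
Step 1: at (0.5, 5, -2), ∇g = (1, 44, -26) → (0.5, 5, -2) − 0.25·(1, 44, -26) = (0.25, -6, 4.5)
Step 2: at (0.25, -6, 4.5), ∇g = (0.5, -57, 48) → (0.25, -6, 4.5) − 0.25·(0.5, -57, 48) = (0.125, 8.25, -7.5)
Step 3: at (0.125, 8.25, -7.5), ∇g = (0.25, 81, -76.5) → (0.125, 8.25, -7.5) − 0.25·(0.25, 81, -76.5) = (0.0625, -12, 11.625)
g(0.0625, -12, 11.625) = 1395.56640625

1395.56640625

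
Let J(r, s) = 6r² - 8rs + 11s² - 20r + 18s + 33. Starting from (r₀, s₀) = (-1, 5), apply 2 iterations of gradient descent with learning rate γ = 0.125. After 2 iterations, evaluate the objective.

12638.1875

∇J = (12r - 8s - 20, -8r + 22s + 18)
(r₁, s₁) = (-1, 5) − 0.125·(-72, 136) = (8, -12)
(r₂, s₂) = (8, -12) − 0.125·(172, -310) = (-13.5, 26.75)
J(-13.5, 26.75) = 12638.1875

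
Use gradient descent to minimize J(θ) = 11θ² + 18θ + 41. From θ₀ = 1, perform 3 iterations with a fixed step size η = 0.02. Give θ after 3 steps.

-0.49888

J′(θ) = 22θ + 18
Step 1: J′(1) = 40; θ₁ = 1 − 0.02·40 = 0.2
Step 2: J′(0.2) = 22.4; θ₂ = 0.2 − 0.02·22.4 = -0.248
Step 3: J′(-0.248) = 12.544; θ₃ = -0.248 − 0.02·12.544 = -0.49888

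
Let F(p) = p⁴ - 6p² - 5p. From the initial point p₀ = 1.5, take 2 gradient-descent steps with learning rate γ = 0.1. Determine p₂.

F′(p) = 4p³ - 12p - 5
Step 1: F′(1.5) = -9.5; p₁ = 1.5 − 0.1·(-9.5) = 2.45
Step 2: F′(2.45) = 24.4245; p₂ = 2.45 − 0.1·24.4245 = 0.00755

0.00755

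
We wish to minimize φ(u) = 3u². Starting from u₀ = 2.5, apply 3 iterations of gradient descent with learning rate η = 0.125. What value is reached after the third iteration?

φ′(u) = 6u
Step 1: φ′(2.5) = 15; u₁ = 2.5 − 0.125·15 = 0.625
Step 2: φ′(0.625) = 3.75; u₂ = 0.625 − 0.125·3.75 = 0.15625
Step 3: φ′(0.15625) = 0.9375; u₃ = 0.15625 − 0.125·0.9375 = 0.0390625

0.0390625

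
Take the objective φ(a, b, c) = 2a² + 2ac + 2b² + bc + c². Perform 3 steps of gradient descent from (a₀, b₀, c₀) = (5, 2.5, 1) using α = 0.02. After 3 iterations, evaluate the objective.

∇φ = (4a + 2c, 4b + c, 2a + b + 2c)
(a₁, b₁, c₁) = (5, 2.5, 1) − 0.02·(22, 11, 14.5) = (4.56, 2.28, 0.71)
(a₂, b₂, c₂) = (4.56, 2.28, 0.71) − 0.02·(19.66, 9.83, 12.82) = (4.1668, 2.0834, 0.4536)
(a₃, b₃, c₃) = (4.1668, 2.0834, 0.4536) − 0.02·(17.5744, 8.7872, 11.3242) = (3.815312, 1.907656, 0.227116)
φ(3.815312, 1.907656, 0.227116) = 38.609391821296

38.609391821296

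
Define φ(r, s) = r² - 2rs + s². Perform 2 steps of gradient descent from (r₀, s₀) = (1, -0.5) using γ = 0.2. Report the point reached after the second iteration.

∇φ = (2r - 2s, -2r + 2s)
(r₁, s₁) = (1, -0.5) − 0.2·(3, -3) = (0.4, 0.1)
(r₂, s₂) = (0.4, 0.1) − 0.2·(0.6, -0.6) = (0.28, 0.22)

(0.28, 0.22)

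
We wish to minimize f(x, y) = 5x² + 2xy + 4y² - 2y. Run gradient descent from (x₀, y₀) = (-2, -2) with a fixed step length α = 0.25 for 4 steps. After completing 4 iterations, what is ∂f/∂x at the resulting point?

∇f = (10x + 2y, 2x + 8y - 2)
Step 1: at (-2, -2), ∇f = (-24, -22) → (-2, -2) − 0.25·(-24, -22) = (4, 3.5)
Step 2: at (4, 3.5), ∇f = (47, 34) → (4, 3.5) − 0.25·(47, 34) = (-7.75, -5)
Step 3: at (-7.75, -5), ∇f = (-87.5, -57.5) → (-7.75, -5) − 0.25·(-87.5, -57.5) = (14.125, 9.375)
Step 4: at (14.125, 9.375), ∇f = (160, 101.25) → (14.125, 9.375) − 0.25·(160, 101.25) = (-25.875, -15.9375)
∂f/∂x at (-25.875, -15.9375) = -290.625

-290.625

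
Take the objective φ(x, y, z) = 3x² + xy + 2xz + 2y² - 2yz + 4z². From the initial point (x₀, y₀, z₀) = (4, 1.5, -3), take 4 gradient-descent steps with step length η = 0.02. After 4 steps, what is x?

∇φ = (6x + y + 2z, x + 4y - 2z, 2x - 2y + 8z)
Step 1: at (4, 1.5, -3), ∇φ = (19.5, 16, -19) → (4, 1.5, -3) − 0.02·(19.5, 16, -19) = (3.61, 1.18, -2.62)
Step 2: at (3.61, 1.18, -2.62), ∇φ = (17.6, 13.57, -16.1) → (3.61, 1.18, -2.62) − 0.02·(17.6, 13.57, -16.1) = (3.258, 0.9086, -2.298)
Step 3: at (3.258, 0.9086, -2.298), ∇φ = (15.8606, 11.4884, -13.6852) → (3.258, 0.9086, -2.298) − 0.02·(15.8606, 11.4884, -13.6852) = (2.940788, 0.678832, -2.024296)
Step 4: at (2.940788, 0.678832, -2.024296), ∇φ = (14.274968, 9.704708, -11.670456) → (2.940788, 0.678832, -2.024296) − 0.02·(14.274968, 9.704708, -11.670456) = (2.65528864, 0.48473784, -1.79088688)
x = 2.65528864

2.65528864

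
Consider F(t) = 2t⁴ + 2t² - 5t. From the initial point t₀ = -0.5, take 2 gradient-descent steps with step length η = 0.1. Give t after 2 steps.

0.6584

F′(t) = 8t³ + 4t - 5
t₁ = -0.5 − 0.1·(-8) = 0.3
t₂ = 0.3 − 0.1·(-3.584) = 0.6584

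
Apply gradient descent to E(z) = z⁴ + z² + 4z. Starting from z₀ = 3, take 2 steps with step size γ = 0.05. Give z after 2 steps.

2.0678

E′(z) = 4z³ + 2z + 4
Step 1: E′(3) = 118; z₁ = 3 − 0.05·118 = -2.9
Step 2: E′(-2.9) = -99.356; z₂ = -2.9 − 0.05·(-99.356) = 2.0678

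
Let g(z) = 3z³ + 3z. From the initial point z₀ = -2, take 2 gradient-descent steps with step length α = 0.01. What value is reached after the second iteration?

g′(z) = 9z² + 3
Step 1: g′(-2) = 39; z₁ = -2 − 0.01·39 = -2.39
Step 2: g′(-2.39) = 54.4089; z₂ = -2.39 − 0.01·54.4089 = -2.934089

-2.934089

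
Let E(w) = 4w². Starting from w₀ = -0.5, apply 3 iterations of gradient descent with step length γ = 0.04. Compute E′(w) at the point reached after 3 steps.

E′(w) = 8w
w₁ = -0.5 − 0.04·(-4) = -0.34
w₂ = -0.34 − 0.04·(-2.72) = -0.2312
w₃ = -0.2312 − 0.04·(-1.8496) = -0.157216
E′(w) at (-0.157216) = -1.257728

-1.257728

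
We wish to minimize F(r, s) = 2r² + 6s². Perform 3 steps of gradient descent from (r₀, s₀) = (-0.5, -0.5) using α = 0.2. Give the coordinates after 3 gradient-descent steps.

(-0.004, 1.372)

∇F = (4r, 12s)
Step 1: at (-0.5, -0.5), ∇F = (-2, -6) → (-0.5, -0.5) − 0.2·(-2, -6) = (-0.1, 0.7)
Step 2: at (-0.1, 0.7), ∇F = (-0.4, 8.4) → (-0.1, 0.7) − 0.2·(-0.4, 8.4) = (-0.02, -0.98)
Step 3: at (-0.02, -0.98), ∇F = (-0.08, -11.76) → (-0.02, -0.98) − 0.2·(-0.08, -11.76) = (-0.004, 1.372)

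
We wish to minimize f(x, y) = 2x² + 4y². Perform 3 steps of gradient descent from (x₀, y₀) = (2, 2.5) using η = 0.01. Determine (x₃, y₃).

(1.769472, 1.94672)

∇f = (4x, 8y)
(x₁, y₁) = (2, 2.5) − 0.01·(8, 20) = (1.92, 2.3)
(x₂, y₂) = (1.92, 2.3) − 0.01·(7.68, 18.4) = (1.8432, 2.116)
(x₃, y₃) = (1.8432, 2.116) − 0.01·(7.3728, 16.928) = (1.769472, 1.94672)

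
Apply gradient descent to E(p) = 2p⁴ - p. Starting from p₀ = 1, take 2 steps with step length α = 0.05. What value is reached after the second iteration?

E′(p) = 8p³ - 1
Step 1: E′(1) = 7; p₁ = 1 − 0.05·7 = 0.65
Step 2: E′(0.65) = 1.197; p₂ = 0.65 − 0.05·1.197 = 0.59015

0.59015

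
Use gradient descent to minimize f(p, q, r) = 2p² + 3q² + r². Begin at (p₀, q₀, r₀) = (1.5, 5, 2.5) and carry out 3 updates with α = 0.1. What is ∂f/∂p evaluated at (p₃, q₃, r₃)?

1.296

∇f = (4p, 6q, 2r)
Step 1: at (1.5, 5, 2.5), ∇f = (6, 30, 5) → (1.5, 5, 2.5) − 0.1·(6, 30, 5) = (0.9, 2, 2)
Step 2: at (0.9, 2, 2), ∇f = (3.6, 12, 4) → (0.9, 2, 2) − 0.1·(3.6, 12, 4) = (0.54, 0.8, 1.6)
Step 3: at (0.54, 0.8, 1.6), ∇f = (2.16, 4.8, 3.2) → (0.54, 0.8, 1.6) − 0.1·(2.16, 4.8, 3.2) = (0.324, 0.32, 1.28)
∂f/∂p at (0.324, 0.32, 1.28) = 1.296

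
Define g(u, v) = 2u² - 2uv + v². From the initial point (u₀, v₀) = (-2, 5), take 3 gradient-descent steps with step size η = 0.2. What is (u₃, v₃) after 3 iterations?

∇g = (4u - 2v, -2u + 2v)
(u₁, v₁) = (-2, 5) − 0.2·(-18, 14) = (1.6, 2.2)
(u₂, v₂) = (1.6, 2.2) − 0.2·(2, 1.2) = (1.2, 1.96)
(u₃, v₃) = (1.2, 1.96) − 0.2·(0.88, 1.52) = (1.024, 1.656)

(1.024, 1.656)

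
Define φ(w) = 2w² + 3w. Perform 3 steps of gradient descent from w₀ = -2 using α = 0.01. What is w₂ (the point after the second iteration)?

φ′(w) = 4w + 3
w₁ = -2 − 0.01·(-5) = -1.95
w₂ = -1.95 − 0.01·(-4.8) = -1.902

-1.902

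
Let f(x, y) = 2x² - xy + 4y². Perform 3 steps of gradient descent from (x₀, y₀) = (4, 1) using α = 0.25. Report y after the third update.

-0.0625

∇f = (4x - y, -x + 8y)
(x₁, y₁) = (4, 1) − 0.25·(15, 4) = (0.25, 0)
(x₂, y₂) = (0.25, 0) − 0.25·(1, -0.25) = (0, 0.0625)
(x₃, y₃) = (0, 0.0625) − 0.25·(-0.0625, 0.5) = (0.015625, -0.0625)
y = -0.0625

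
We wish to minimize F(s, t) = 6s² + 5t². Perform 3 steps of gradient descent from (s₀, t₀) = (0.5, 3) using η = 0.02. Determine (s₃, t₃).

∇F = (12s, 10t)
(s₁, t₁) = (0.5, 3) − 0.02·(6, 30) = (0.38, 2.4)
(s₂, t₂) = (0.38, 2.4) − 0.02·(4.56, 24) = (0.2888, 1.92)
(s₃, t₃) = (0.2888, 1.92) − 0.02·(3.4656, 19.2) = (0.219488, 1.536)

(0.219488, 1.536)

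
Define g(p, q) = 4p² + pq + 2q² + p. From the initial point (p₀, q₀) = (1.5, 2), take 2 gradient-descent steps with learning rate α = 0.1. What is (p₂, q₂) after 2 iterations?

(-0.205, 0.63)

∇g = (8p + q + 1, p + 4q)
(p₁, q₁) = (1.5, 2) − 0.1·(15, 9.5) = (0, 1.05)
(p₂, q₂) = (0, 1.05) − 0.1·(2.05, 4.2) = (-0.205, 0.63)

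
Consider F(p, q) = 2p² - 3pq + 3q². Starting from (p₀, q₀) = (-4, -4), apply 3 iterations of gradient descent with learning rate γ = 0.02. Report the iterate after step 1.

(-3.92, -3.76)

∇F = (4p - 3q, -3p + 6q)
(p₁, q₁) = (-4, -4) − 0.02·(-4, -12) = (-3.92, -3.76)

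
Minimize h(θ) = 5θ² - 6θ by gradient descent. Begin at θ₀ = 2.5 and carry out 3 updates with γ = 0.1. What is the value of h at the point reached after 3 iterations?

h′(θ) = 10θ - 6
θ₁ = 2.5 − 0.1·19 = 0.6
θ₂ = 0.6 − 0.1·0 = 0.6
θ₃ = 0.6 − 0.1·0 = 0.6
h(0.6) = -1.8

-1.8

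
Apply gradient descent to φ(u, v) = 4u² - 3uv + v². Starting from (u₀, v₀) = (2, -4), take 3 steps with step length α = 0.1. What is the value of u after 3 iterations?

∇φ = (8u - 3v, -3u + 2v)
(u₁, v₁) = (2, -4) − 0.1·(28, -14) = (-0.8, -2.6)
(u₂, v₂) = (-0.8, -2.6) − 0.1·(1.4, -2.8) = (-0.94, -2.32)
(u₃, v₃) = (-0.94, -2.32) − 0.1·(-0.56, -1.82) = (-0.884, -2.138)
u = -0.884

-0.884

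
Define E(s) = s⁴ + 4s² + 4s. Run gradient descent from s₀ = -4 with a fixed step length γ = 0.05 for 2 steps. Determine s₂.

E′(s) = 4s³ + 8s + 4
s₁ = -4 − 0.05·(-284) = 10.2
s₂ = 10.2 − 0.05·4330.432 = -206.3216

-206.3216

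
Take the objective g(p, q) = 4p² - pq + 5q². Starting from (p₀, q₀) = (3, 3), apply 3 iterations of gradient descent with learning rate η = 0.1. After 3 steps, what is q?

∇g = (8p - q, -p + 10q)
Step 1: at (3, 3), ∇g = (21, 27) → (3, 3) − 0.1·(21, 27) = (0.9, 0.3)
Step 2: at (0.9, 0.3), ∇g = (6.9, 2.1) → (0.9, 0.3) − 0.1·(6.9, 2.1) = (0.21, 0.09)
Step 3: at (0.21, 0.09), ∇g = (1.59, 0.69) → (0.21, 0.09) − 0.1·(1.59, 0.69) = (0.051, 0.021)
q = 0.021

0.021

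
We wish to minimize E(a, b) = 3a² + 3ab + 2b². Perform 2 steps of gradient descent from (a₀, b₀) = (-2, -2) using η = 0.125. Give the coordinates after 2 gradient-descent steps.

(0.15625, -0.21875)

∇E = (6a + 3b, 3a + 4b)
(a₁, b₁) = (-2, -2) − 0.125·(-18, -14) = (0.25, -0.25)
(a₂, b₂) = (0.25, -0.25) − 0.125·(0.75, -0.25) = (0.15625, -0.21875)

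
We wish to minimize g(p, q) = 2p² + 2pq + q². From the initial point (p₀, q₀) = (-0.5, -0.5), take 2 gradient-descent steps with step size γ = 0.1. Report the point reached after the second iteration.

∇g = (4p + 2q, 2p + 2q)
Step 1: at (-0.5, -0.5), ∇g = (-3, -2) → (-0.5, -0.5) − 0.1·(-3, -2) = (-0.2, -0.3)
Step 2: at (-0.2, -0.3), ∇g = (-1.4, -1) → (-0.2, -0.3) − 0.1·(-1.4, -1) = (-0.06, -0.2)

(-0.06, -0.2)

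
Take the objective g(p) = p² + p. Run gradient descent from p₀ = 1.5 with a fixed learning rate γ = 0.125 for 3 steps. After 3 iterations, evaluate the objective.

g′(p) = 2p + 1
p₁ = 1.5 − 0.125·4 = 1
p₂ = 1 − 0.125·3 = 0.625
p₃ = 0.625 − 0.125·2.25 = 0.34375
g(0.34375) = 0.4619140625

0.4619140625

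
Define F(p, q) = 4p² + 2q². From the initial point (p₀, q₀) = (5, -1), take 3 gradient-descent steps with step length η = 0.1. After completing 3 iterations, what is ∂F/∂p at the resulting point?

0.32

∇F = (8p, 4q)
Step 1: at (5, -1), ∇F = (40, -4) → (5, -1) − 0.1·(40, -4) = (1, -0.6)
Step 2: at (1, -0.6), ∇F = (8, -2.4) → (1, -0.6) − 0.1·(8, -2.4) = (0.2, -0.36)
Step 3: at (0.2, -0.36), ∇F = (1.6, -1.44) → (0.2, -0.36) − 0.1·(1.6, -1.44) = (0.04, -0.216)
∂F/∂p at (0.04, -0.216) = 0.32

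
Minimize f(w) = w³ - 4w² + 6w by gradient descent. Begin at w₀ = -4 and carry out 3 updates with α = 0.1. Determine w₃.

-1636.6177392

f′(w) = 3w² - 8w + 6
Step 1: f′(-4) = 86; w₁ = -4 − 0.1·86 = -12.6
Step 2: f′(-12.6) = 583.08; w₂ = -12.6 − 0.1·583.08 = -70.908
Step 3: f′(-70.908) = 15657.097392; w₃ = -70.908 − 0.1·15657.097392 = -1636.6177392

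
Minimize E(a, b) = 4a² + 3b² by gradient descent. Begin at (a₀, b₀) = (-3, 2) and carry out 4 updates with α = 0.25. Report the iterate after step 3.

(3, -0.25)

∇E = (8a, 6b)
(a₁, b₁) = (-3, 2) − 0.25·(-24, 12) = (3, -1)
(a₂, b₂) = (3, -1) − 0.25·(24, -6) = (-3, 0.5)
(a₃, b₃) = (-3, 0.5) − 0.25·(-24, 3) = (3, -0.25)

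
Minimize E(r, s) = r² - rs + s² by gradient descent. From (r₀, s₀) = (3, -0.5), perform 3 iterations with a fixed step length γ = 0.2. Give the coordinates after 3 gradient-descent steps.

(0.752, 0.528)

∇E = (2r - s, -r + 2s)
Step 1: at (3, -0.5), ∇E = (6.5, -4) → (3, -0.5) − 0.2·(6.5, -4) = (1.7, 0.3)
Step 2: at (1.7, 0.3), ∇E = (3.1, -1.1) → (1.7, 0.3) − 0.2·(3.1, -1.1) = (1.08, 0.52)
Step 3: at (1.08, 0.52), ∇E = (1.64, -0.04) → (1.08, 0.52) − 0.2·(1.64, -0.04) = (0.752, 0.528)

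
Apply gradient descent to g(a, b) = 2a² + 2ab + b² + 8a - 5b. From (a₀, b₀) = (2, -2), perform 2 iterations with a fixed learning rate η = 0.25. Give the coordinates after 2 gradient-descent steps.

∇g = (4a + 2b + 8, 2a + 2b - 5)
(a₁, b₁) = (2, -2) − 0.25·(12, -5) = (-1, -0.75)
(a₂, b₂) = (-1, -0.75) − 0.25·(2.5, -8.5) = (-1.625, 1.375)

(-1.625, 1.375)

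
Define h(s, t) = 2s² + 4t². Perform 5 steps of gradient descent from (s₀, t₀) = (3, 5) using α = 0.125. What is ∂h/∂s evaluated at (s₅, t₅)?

0.375

∇h = (4s, 8t)
Step 1: at (3, 5), ∇h = (12, 40) → (3, 5) − 0.125·(12, 40) = (1.5, 0)
Step 2: at (1.5, 0), ∇h = (6, 0) → (1.5, 0) − 0.125·(6, 0) = (0.75, 0)
Step 3: at (0.75, 0), ∇h = (3, 0) → (0.75, 0) − 0.125·(3, 0) = (0.375, 0)
Step 4: at (0.375, 0), ∇h = (1.5, 0) → (0.375, 0) − 0.125·(1.5, 0) = (0.1875, 0)
Step 5: at (0.1875, 0), ∇h = (0.75, 0) → (0.1875, 0) − 0.125·(0.75, 0) = (0.09375, 0)
∂h/∂s at (0.09375, 0) = 0.375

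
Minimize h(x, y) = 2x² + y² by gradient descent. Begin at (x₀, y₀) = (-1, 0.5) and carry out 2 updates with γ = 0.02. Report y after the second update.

0.4608

∇h = (4x, 2y)
(x₁, y₁) = (-1, 0.5) − 0.02·(-4, 1) = (-0.92, 0.48)
(x₂, y₂) = (-0.92, 0.48) − 0.02·(-3.68, 0.96) = (-0.8464, 0.4608)
y = 0.4608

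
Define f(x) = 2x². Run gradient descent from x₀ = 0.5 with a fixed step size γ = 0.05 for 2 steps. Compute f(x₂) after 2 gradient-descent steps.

f′(x) = 4x
x₁ = 0.5 − 0.05·2 = 0.4
x₂ = 0.4 − 0.05·1.6 = 0.32
f(0.32) = 0.2048

0.2048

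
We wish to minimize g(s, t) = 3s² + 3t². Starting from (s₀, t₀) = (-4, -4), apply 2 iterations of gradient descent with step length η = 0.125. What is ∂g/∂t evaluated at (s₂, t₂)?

∇g = (6s, 6t)
(s₁, t₁) = (-4, -4) − 0.125·(-24, -24) = (-1, -1)
(s₂, t₂) = (-1, -1) − 0.125·(-6, -6) = (-0.25, -0.25)
∂g/∂t at (-0.25, -0.25) = -1.5

-1.5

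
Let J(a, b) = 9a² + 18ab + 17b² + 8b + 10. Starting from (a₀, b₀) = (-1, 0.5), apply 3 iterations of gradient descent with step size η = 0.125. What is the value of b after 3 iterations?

-2.34375

∇J = (18a + 18b, 18a + 34b + 8)
Step 1: at (-1, 0.5), ∇J = (-9, 7) → (-1, 0.5) − 0.125·(-9, 7) = (0.125, -0.375)
Step 2: at (0.125, -0.375), ∇J = (-4.5, -2.5) → (0.125, -0.375) − 0.125·(-4.5, -2.5) = (0.6875, -0.0625)
Step 3: at (0.6875, -0.0625), ∇J = (11.25, 18.25) → (0.6875, -0.0625) − 0.125·(11.25, 18.25) = (-0.71875, -2.34375)
b = -2.34375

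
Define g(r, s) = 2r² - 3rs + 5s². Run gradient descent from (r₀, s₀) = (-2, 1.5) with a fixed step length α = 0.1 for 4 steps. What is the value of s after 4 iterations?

-0.13365

∇g = (4r - 3s, -3r + 10s)
(r₁, s₁) = (-2, 1.5) − 0.1·(-12.5, 21) = (-0.75, -0.6)
(r₂, s₂) = (-0.75, -0.6) − 0.1·(-1.2, -3.75) = (-0.63, -0.225)
(r₃, s₃) = (-0.63, -0.225) − 0.1·(-1.845, -0.36) = (-0.4455, -0.189)
(r₄, s₄) = (-0.4455, -0.189) − 0.1·(-1.215, -0.5535) = (-0.324, -0.13365)
s = -0.13365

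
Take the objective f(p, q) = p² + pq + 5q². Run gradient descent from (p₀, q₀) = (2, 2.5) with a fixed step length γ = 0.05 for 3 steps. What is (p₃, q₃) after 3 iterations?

∇f = (2p + q, p + 10q)
Step 1: at (2, 2.5), ∇f = (6.5, 27) → (2, 2.5) − 0.05·(6.5, 27) = (1.675, 1.15)
Step 2: at (1.675, 1.15), ∇f = (4.5, 13.175) → (1.675, 1.15) − 0.05·(4.5, 13.175) = (1.45, 0.49125)
Step 3: at (1.45, 0.49125), ∇f = (3.39125, 6.3625) → (1.45, 0.49125) − 0.05·(3.39125, 6.3625) = (1.2804375, 0.173125)

(1.2804375, 0.173125)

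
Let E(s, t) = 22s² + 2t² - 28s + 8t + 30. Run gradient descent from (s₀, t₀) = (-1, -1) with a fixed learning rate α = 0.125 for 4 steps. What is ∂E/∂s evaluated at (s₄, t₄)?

∇E = (44s - 28, 4t + 8)
Step 1: at (-1, -1), ∇E = (-72, 4) → (-1, -1) − 0.125·(-72, 4) = (8, -1.5)
Step 2: at (8, -1.5), ∇E = (324, 2) → (8, -1.5) − 0.125·(324, 2) = (-32.5, -1.75)
Step 3: at (-32.5, -1.75), ∇E = (-1458, 1) → (-32.5, -1.75) − 0.125·(-1458, 1) = (149.75, -1.875)
Step 4: at (149.75, -1.875), ∇E = (6561, 0.5) → (149.75, -1.875) − 0.125·(6561, 0.5) = (-670.375, -1.9375)
∂E/∂s at (-670.375, -1.9375) = -29524.5

-29524.5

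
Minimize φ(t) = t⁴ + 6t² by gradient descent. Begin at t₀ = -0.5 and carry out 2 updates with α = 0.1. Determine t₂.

φ′(t) = 4t³ + 12t
Step 1: φ′(-0.5) = -6.5; t₁ = -0.5 − 0.1·(-6.5) = 0.15
Step 2: φ′(0.15) = 1.8135; t₂ = 0.15 − 0.1·1.8135 = -0.03135

-0.03135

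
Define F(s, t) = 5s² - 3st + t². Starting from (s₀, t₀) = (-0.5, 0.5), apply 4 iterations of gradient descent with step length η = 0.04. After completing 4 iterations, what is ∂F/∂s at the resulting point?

-0.56414208

∇F = (10s - 3t, -3s + 2t)
Step 1: at (-0.5, 0.5), ∇F = (-6.5, 2.5) → (-0.5, 0.5) − 0.04·(-6.5, 2.5) = (-0.24, 0.4)
Step 2: at (-0.24, 0.4), ∇F = (-3.6, 1.52) → (-0.24, 0.4) − 0.04·(-3.6, 1.52) = (-0.096, 0.3392)
Step 3: at (-0.096, 0.3392), ∇F = (-1.9776, 0.9664) → (-0.096, 0.3392) − 0.04·(-1.9776, 0.9664) = (-0.016896, 0.300544)
Step 4: at (-0.016896, 0.300544), ∇F = (-1.070592, 0.651776) → (-0.016896, 0.300544) − 0.04·(-1.070592, 0.651776) = (0.02592768, 0.27447296)
∂F/∂s at (0.02592768, 0.27447296) = -0.56414208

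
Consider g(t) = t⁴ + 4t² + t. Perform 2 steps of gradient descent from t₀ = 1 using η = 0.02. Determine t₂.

g′(t) = 4t³ + 8t + 1
t₁ = 1 − 0.02·13 = 0.74
t₂ = 0.74 − 0.02·8.540896 = 0.56918208

0.56918208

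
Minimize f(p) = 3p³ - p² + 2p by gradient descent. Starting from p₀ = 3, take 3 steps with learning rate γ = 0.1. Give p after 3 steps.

-626.4780569

f′(p) = 9p² - 2p + 2
Step 1: f′(3) = 77; p₁ = 3 − 0.1·77 = -4.7
Step 2: f′(-4.7) = 210.21; p₂ = -4.7 − 0.1·210.21 = -25.721
Step 3: f′(-25.721) = 6007.570569; p₃ = -25.721 − 0.1·6007.570569 = -626.4780569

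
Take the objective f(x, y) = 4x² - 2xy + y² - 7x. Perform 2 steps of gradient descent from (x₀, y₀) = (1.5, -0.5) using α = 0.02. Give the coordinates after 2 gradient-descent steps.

(1.2824, -0.348)

∇f = (8x - 2y - 7, -2x + 2y)
(x₁, y₁) = (1.5, -0.5) − 0.02·(6, -4) = (1.38, -0.42)
(x₂, y₂) = (1.38, -0.42) − 0.02·(4.88, -3.6) = (1.2824, -0.348)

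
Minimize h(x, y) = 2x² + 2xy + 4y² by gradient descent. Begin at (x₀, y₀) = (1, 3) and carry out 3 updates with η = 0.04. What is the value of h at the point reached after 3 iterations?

3.252960837632

∇h = (4x + 2y, 2x + 8y)
Step 1: at (1, 3), ∇h = (10, 26) → (1, 3) − 0.04·(10, 26) = (0.6, 1.96)
Step 2: at (0.6, 1.96), ∇h = (6.32, 16.88) → (0.6, 1.96) − 0.04·(6.32, 16.88) = (0.3472, 1.2848)
Step 3: at (0.3472, 1.2848), ∇h = (3.9584, 10.9728) → (0.3472, 1.2848) − 0.04·(3.9584, 10.9728) = (0.188864, 0.845888)
h(0.188864, 0.845888) = 3.252960837632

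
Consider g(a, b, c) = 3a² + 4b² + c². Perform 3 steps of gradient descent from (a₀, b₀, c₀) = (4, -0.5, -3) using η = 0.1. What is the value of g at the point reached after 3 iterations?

2.555968

∇g = (6a, 8b, 2c)
Step 1: at (4, -0.5, -3), ∇g = (24, -4, -6) → (4, -0.5, -3) − 0.1·(24, -4, -6) = (1.6, -0.1, -2.4)
Step 2: at (1.6, -0.1, -2.4), ∇g = (9.6, -0.8, -4.8) → (1.6, -0.1, -2.4) − 0.1·(9.6, -0.8, -4.8) = (0.64, -0.02, -1.92)
Step 3: at (0.64, -0.02, -1.92), ∇g = (3.84, -0.16, -3.84) → (0.64, -0.02, -1.92) − 0.1·(3.84, -0.16, -3.84) = (0.256, -0.004, -1.536)
g(0.256, -0.004, -1.536) = 2.555968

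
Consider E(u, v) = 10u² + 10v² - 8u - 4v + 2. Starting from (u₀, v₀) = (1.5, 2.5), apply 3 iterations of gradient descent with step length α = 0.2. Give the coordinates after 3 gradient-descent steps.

(-29.3, -61.9)

∇E = (20u - 8, 20v - 4)
Step 1: at (1.5, 2.5), ∇E = (22, 46) → (1.5, 2.5) − 0.2·(22, 46) = (-2.9, -6.7)
Step 2: at (-2.9, -6.7), ∇E = (-66, -138) → (-2.9, -6.7) − 0.2·(-66, -138) = (10.3, 20.9)
Step 3: at (10.3, 20.9), ∇E = (198, 414) → (10.3, 20.9) − 0.2·(198, 414) = (-29.3, -61.9)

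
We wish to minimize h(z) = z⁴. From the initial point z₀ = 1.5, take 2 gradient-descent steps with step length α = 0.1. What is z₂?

h′(z) = 4z³
Step 1: h′(1.5) = 13.5; z₁ = 1.5 − 0.1·13.5 = 0.15
Step 2: h′(0.15) = 0.0135; z₂ = 0.15 − 0.1·0.0135 = 0.14865

0.14865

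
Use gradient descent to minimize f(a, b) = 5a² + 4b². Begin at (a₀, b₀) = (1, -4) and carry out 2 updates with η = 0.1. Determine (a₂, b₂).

(0, -0.16)

∇f = (10a, 8b)
(a₁, b₁) = (1, -4) − 0.1·(10, -32) = (0, -0.8)
(a₂, b₂) = (0, -0.8) − 0.1·(0, -6.4) = (0, -0.16)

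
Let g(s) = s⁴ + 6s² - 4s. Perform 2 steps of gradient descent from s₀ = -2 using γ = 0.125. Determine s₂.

-85.4375

g′(s) = 4s³ + 12s - 4
Step 1: g′(-2) = -60; s₁ = -2 − 0.125·(-60) = 5.5
Step 2: g′(5.5) = 727.5; s₂ = 5.5 − 0.125·727.5 = -85.4375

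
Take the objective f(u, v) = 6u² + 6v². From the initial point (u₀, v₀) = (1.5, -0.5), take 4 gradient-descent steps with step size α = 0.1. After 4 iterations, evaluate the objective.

∇f = (12u, 12v)
Step 1: at (1.5, -0.5), ∇f = (18, -6) → (1.5, -0.5) − 0.1·(18, -6) = (-0.3, 0.1)
Step 2: at (-0.3, 0.1), ∇f = (-3.6, 1.2) → (-0.3, 0.1) − 0.1·(-3.6, 1.2) = (0.06, -0.02)
Step 3: at (0.06, -0.02), ∇f = (0.72, -0.24) → (0.06, -0.02) − 0.1·(0.72, -0.24) = (-0.012, 0.004)
Step 4: at (-0.012, 0.004), ∇f = (-0.144, 0.048) → (-0.012, 0.004) − 0.1·(-0.144, 0.048) = (0.0024, -0.0008)
f(0.0024, -0.0008) = 0.0000384

0.0000384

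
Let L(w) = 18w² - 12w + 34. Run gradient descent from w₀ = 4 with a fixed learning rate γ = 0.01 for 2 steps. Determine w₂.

L′(w) = 36w - 12
w₁ = 4 − 0.01·132 = 2.68
w₂ = 2.68 − 0.01·84.48 = 1.8352

1.8352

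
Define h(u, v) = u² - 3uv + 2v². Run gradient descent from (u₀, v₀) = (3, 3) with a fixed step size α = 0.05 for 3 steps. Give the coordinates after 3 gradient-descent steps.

∇h = (2u - 3v, -3u + 4v)
Step 1: at (3, 3), ∇h = (-3, 3) → (3, 3) − 0.05·(-3, 3) = (3.15, 2.85)
Step 2: at (3.15, 2.85), ∇h = (-2.25, 1.95) → (3.15, 2.85) − 0.05·(-2.25, 1.95) = (3.2625, 2.7525)
Step 3: at (3.2625, 2.7525), ∇h = (-1.7325, 1.2225) → (3.2625, 2.7525) − 0.05·(-1.7325, 1.2225) = (3.349125, 2.691375)

(3.349125, 2.691375)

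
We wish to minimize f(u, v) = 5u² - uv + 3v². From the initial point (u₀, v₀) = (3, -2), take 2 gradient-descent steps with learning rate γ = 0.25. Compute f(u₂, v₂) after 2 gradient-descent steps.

345.43359375

∇f = (10u - v, -u + 6v)
Step 1: at (3, -2), ∇f = (32, -15) → (3, -2) − 0.25·(32, -15) = (-5, 1.75)
Step 2: at (-5, 1.75), ∇f = (-51.75, 15.5) → (-5, 1.75) − 0.25·(-51.75, 15.5) = (7.9375, -2.125)
f(7.9375, -2.125) = 345.43359375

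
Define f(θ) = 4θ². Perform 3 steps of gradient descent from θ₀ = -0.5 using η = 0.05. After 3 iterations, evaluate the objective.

f′(θ) = 8θ
θ₁ = -0.5 − 0.05·(-4) = -0.3
θ₂ = -0.3 − 0.05·(-2.4) = -0.18
θ₃ = -0.18 − 0.05·(-1.44) = -0.108
f(-0.108) = 0.046656

0.046656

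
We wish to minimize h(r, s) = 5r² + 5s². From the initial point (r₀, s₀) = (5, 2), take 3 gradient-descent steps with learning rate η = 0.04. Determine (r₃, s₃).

(1.08, 0.432)

∇h = (10r, 10s)
(r₁, s₁) = (5, 2) − 0.04·(50, 20) = (3, 1.2)
(r₂, s₂) = (3, 1.2) − 0.04·(30, 12) = (1.8, 0.72)
(r₃, s₃) = (1.8, 0.72) − 0.04·(18, 7.2) = (1.08, 0.432)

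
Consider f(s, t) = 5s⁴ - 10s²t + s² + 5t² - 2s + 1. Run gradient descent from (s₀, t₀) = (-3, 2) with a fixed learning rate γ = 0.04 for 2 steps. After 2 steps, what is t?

82.62976

∇f = (20s³ - 20st + 2s - 2, -10s² + 10t)
Step 1: at (-3, 2), ∇f = (-428, -70) → (-3, 2) − 0.04·(-428, -70) = (14.12, 4.8)
Step 2: at (14.12, 4.8), ∇f = (54974.05056, -1945.744) → (14.12, 4.8) − 0.04·(54974.05056, -1945.744) = (-2184.8420224, 82.62976)
t = 82.62976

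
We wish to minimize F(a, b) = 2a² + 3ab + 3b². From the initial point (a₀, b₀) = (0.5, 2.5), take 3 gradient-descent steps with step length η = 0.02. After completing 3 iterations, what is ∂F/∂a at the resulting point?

∇F = (4a + 3b, 3a + 6b)
Step 1: at (0.5, 2.5), ∇F = (9.5, 16.5) → (0.5, 2.5) − 0.02·(9.5, 16.5) = (0.31, 2.17)
Step 2: at (0.31, 2.17), ∇F = (7.75, 13.95) → (0.31, 2.17) − 0.02·(7.75, 13.95) = (0.155, 1.891)
Step 3: at (0.155, 1.891), ∇F = (6.293, 11.811) → (0.155, 1.891) − 0.02·(6.293, 11.811) = (0.02914, 1.65478)
∂F/∂a at (0.02914, 1.65478) = 5.0809

5.0809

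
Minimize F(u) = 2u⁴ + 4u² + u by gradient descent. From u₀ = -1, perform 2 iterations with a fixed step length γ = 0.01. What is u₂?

F′(u) = 8u³ + 8u + 1
u₁ = -1 − 0.01·(-15) = -0.85
u₂ = -0.85 − 0.01·(-10.713) = -0.74287

-0.74287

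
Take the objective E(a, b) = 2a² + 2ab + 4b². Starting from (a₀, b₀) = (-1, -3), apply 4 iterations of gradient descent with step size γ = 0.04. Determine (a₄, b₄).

(-0.09097472, -0.56009472)

∇E = (4a + 2b, 2a + 8b)
(a₁, b₁) = (-1, -3) − 0.04·(-10, -26) = (-0.6, -1.96)
(a₂, b₂) = (-0.6, -1.96) − 0.04·(-6.32, -16.88) = (-0.3472, -1.2848)
(a₃, b₃) = (-0.3472, -1.2848) − 0.04·(-3.9584, -10.9728) = (-0.188864, -0.845888)
(a₄, b₄) = (-0.188864, -0.845888) − 0.04·(-2.447232, -7.144832) = (-0.09097472, -0.56009472)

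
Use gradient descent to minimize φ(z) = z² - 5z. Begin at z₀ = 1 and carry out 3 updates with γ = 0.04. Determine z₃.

1.331968

φ′(z) = 2z - 5
Step 1: φ′(1) = -3; z₁ = 1 − 0.04·(-3) = 1.12
Step 2: φ′(1.12) = -2.76; z₂ = 1.12 − 0.04·(-2.76) = 1.2304
Step 3: φ′(1.2304) = -2.5392; z₃ = 1.2304 − 0.04·(-2.5392) = 1.331968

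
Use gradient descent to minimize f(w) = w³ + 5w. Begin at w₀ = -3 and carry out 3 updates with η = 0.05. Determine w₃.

-17.9316864

f′(w) = 3w² + 5
Step 1: f′(-3) = 32; w₁ = -3 − 0.05·32 = -4.6
Step 2: f′(-4.6) = 68.48; w₂ = -4.6 − 0.05·68.48 = -8.024
Step 3: f′(-8.024) = 198.153728; w₃ = -8.024 − 0.05·198.153728 = -17.9316864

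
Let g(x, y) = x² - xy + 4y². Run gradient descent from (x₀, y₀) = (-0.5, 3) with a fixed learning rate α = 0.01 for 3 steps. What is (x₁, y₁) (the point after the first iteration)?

(-0.46, 2.755)

∇g = (2x - y, -x + 8y)
(x₁, y₁) = (-0.5, 3) − 0.01·(-4, 24.5) = (-0.46, 2.755)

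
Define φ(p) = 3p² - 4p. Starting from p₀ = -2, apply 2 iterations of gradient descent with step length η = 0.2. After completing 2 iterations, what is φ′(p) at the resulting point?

φ′(p) = 6p - 4
p₁ = -2 − 0.2·(-16) = 1.2
p₂ = 1.2 − 0.2·3.2 = 0.56
φ′(p) at (0.56) = -0.64

-0.64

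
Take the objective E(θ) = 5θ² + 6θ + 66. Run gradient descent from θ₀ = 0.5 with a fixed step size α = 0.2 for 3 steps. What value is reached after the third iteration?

-1.7

E′(θ) = 10θ + 6
Step 1: E′(0.5) = 11; θ₁ = 0.5 − 0.2·11 = -1.7
Step 2: E′(-1.7) = -11; θ₂ = -1.7 − 0.2·(-11) = 0.5
Step 3: E′(0.5) = 11; θ₃ = 0.5 − 0.2·11 = -1.7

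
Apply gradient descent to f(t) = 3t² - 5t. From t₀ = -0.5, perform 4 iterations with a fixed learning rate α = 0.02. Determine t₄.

f′(t) = 6t - 5
Step 1: f′(-0.5) = -8; t₁ = -0.5 − 0.02·(-8) = -0.34
Step 2: f′(-0.34) = -7.04; t₂ = -0.34 − 0.02·(-7.04) = -0.1992
Step 3: f′(-0.1992) = -6.1952; t₃ = -0.1992 − 0.02·(-6.1952) = -0.075296
Step 4: f′(-0.075296) = -5.451776; t₄ = -0.075296 − 0.02·(-5.451776) = 0.03373952

0.03373952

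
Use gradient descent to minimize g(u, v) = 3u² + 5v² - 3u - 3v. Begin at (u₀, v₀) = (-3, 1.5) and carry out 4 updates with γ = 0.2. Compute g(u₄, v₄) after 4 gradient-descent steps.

6.00009408

∇g = (6u - 3, 10v - 3)
Step 1: at (-3, 1.5), ∇g = (-21, 12) → (-3, 1.5) − 0.2·(-21, 12) = (1.2, -0.9)
Step 2: at (1.2, -0.9), ∇g = (4.2, -12) → (1.2, -0.9) − 0.2·(4.2, -12) = (0.36, 1.5)
Step 3: at (0.36, 1.5), ∇g = (-0.84, 12) → (0.36, 1.5) − 0.2·(-0.84, 12) = (0.528, -0.9)
Step 4: at (0.528, -0.9), ∇g = (0.168, -12) → (0.528, -0.9) − 0.2·(0.168, -12) = (0.4944, 1.5)
g(0.4944, 1.5) = 6.00009408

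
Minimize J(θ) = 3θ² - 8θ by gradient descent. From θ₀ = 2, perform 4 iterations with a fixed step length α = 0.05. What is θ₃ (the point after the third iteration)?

J′(θ) = 6θ - 8
Step 1: J′(2) = 4; θ₁ = 2 − 0.05·4 = 1.8
Step 2: J′(1.8) = 2.8; θ₂ = 1.8 − 0.05·2.8 = 1.66
Step 3: J′(1.66) = 1.96; θ₃ = 1.66 − 0.05·1.96 = 1.562

1.562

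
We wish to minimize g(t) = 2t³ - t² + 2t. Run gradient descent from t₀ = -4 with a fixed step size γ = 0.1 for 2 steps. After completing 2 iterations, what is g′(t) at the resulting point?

127517.348736

g′(t) = 6t² - 2t + 2
Step 1: g′(-4) = 106; t₁ = -4 − 0.1·106 = -14.6
Step 2: g′(-14.6) = 1310.16; t₂ = -14.6 − 0.1·1310.16 = -145.616
g′(t) at (-145.616) = 127517.348736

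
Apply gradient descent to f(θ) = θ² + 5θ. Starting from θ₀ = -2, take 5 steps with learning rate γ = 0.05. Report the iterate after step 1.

-2.05

f′(θ) = 2θ + 5
Step 1: f′(-2) = 1; θ₁ = -2 − 0.05·1 = -2.05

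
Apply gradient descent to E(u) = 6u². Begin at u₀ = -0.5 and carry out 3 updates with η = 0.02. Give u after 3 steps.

-0.219488

E′(u) = 12u
Step 1: E′(-0.5) = -6; u₁ = -0.5 − 0.02·(-6) = -0.38
Step 2: E′(-0.38) = -4.56; u₂ = -0.38 − 0.02·(-4.56) = -0.2888
Step 3: E′(-0.2888) = -3.4656; u₃ = -0.2888 − 0.02·(-3.4656) = -0.219488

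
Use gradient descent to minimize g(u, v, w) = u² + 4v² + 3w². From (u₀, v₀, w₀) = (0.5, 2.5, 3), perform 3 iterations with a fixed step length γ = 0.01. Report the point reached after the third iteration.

(0.470596, 1.94672, 2.491752)

∇g = (2u, 8v, 6w)
(u₁, v₁, w₁) = (0.5, 2.5, 3) − 0.01·(1, 20, 18) = (0.49, 2.3, 2.82)
(u₂, v₂, w₂) = (0.49, 2.3, 2.82) − 0.01·(0.98, 18.4, 16.92) = (0.4802, 2.116, 2.6508)
(u₃, v₃, w₃) = (0.4802, 2.116, 2.6508) − 0.01·(0.9604, 16.928, 15.9048) = (0.470596, 1.94672, 2.491752)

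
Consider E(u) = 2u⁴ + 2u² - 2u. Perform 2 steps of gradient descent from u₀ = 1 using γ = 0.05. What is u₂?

E′(u) = 8u³ + 4u - 2
Step 1: E′(1) = 10; u₁ = 1 − 0.05·10 = 0.5
Step 2: E′(0.5) = 1; u₂ = 0.5 − 0.05·1 = 0.45

0.45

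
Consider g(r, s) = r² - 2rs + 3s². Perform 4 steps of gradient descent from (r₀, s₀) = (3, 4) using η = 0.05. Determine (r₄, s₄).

∇g = (2r - 2s, -2r + 6s)
(r₁, s₁) = (3, 4) − 0.05·(-2, 18) = (3.1, 3.1)
(r₂, s₂) = (3.1, 3.1) − 0.05·(0, 12.4) = (3.1, 2.48)
(r₃, s₃) = (3.1, 2.48) − 0.05·(1.24, 8.68) = (3.038, 2.046)
(r₄, s₄) = (3.038, 2.046) − 0.05·(1.984, 6.2) = (2.9388, 1.736)

(2.9388, 1.736)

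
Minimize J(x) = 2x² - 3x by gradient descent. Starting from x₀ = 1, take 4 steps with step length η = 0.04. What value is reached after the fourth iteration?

0.87446784

J′(x) = 4x - 3
x₁ = 1 − 0.04·1 = 0.96
x₂ = 0.96 − 0.04·0.84 = 0.9264
x₃ = 0.9264 − 0.04·0.7056 = 0.898176
x₄ = 0.898176 − 0.04·0.592704 = 0.87446784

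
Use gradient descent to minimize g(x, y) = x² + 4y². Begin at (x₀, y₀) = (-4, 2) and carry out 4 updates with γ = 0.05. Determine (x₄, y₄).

∇g = (2x, 8y)
Step 1: at (-4, 2), ∇g = (-8, 16) → (-4, 2) − 0.05·(-8, 16) = (-3.6, 1.2)
Step 2: at (-3.6, 1.2), ∇g = (-7.2, 9.6) → (-3.6, 1.2) − 0.05·(-7.2, 9.6) = (-3.24, 0.72)
Step 3: at (-3.24, 0.72), ∇g = (-6.48, 5.76) → (-3.24, 0.72) − 0.05·(-6.48, 5.76) = (-2.916, 0.432)
Step 4: at (-2.916, 0.432), ∇g = (-5.832, 3.456) → (-2.916, 0.432) − 0.05·(-5.832, 3.456) = (-2.6244, 0.2592)

(-2.6244, 0.2592)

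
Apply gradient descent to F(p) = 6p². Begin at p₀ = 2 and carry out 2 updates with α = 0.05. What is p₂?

F′(p) = 12p
Step 1: F′(2) = 24; p₁ = 2 − 0.05·24 = 0.8
Step 2: F′(0.8) = 9.6; p₂ = 0.8 − 0.05·9.6 = 0.32

0.32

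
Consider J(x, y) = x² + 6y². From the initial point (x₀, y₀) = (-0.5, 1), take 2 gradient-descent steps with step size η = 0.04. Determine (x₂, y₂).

(-0.4232, 0.2704)

∇J = (2x, 12y)
Step 1: at (-0.5, 1), ∇J = (-1, 12) → (-0.5, 1) − 0.04·(-1, 12) = (-0.46, 0.52)
Step 2: at (-0.46, 0.52), ∇J = (-0.92, 6.24) → (-0.46, 0.52) − 0.04·(-0.92, 6.24) = (-0.4232, 0.2704)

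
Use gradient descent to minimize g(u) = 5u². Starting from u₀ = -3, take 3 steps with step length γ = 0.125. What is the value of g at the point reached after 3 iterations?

0.010986328125

g′(u) = 10u
Step 1: g′(-3) = -30; u₁ = -3 − 0.125·(-30) = 0.75
Step 2: g′(0.75) = 7.5; u₂ = 0.75 − 0.125·7.5 = -0.1875
Step 3: g′(-0.1875) = -1.875; u₃ = -0.1875 − 0.125·(-1.875) = 0.046875
g(0.046875) = 0.010986328125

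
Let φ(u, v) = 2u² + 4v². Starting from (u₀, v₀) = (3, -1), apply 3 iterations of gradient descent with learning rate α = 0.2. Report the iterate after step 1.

(0.6, 0.6)

∇φ = (4u, 8v)
Step 1: at (3, -1), ∇φ = (12, -8) → (3, -1) − 0.2·(12, -8) = (0.6, 0.6)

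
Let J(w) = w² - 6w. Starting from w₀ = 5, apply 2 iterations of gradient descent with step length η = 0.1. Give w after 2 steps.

J′(w) = 2w - 6
Step 1: J′(5) = 4; w₁ = 5 − 0.1·4 = 4.6
Step 2: J′(4.6) = 3.2; w₂ = 4.6 − 0.1·3.2 = 4.28

4.28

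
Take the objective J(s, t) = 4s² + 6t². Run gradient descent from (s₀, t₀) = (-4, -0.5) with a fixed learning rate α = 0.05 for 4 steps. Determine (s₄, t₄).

(-0.5184, -0.0128)

∇J = (8s, 12t)
Step 1: at (-4, -0.5), ∇J = (-32, -6) → (-4, -0.5) − 0.05·(-32, -6) = (-2.4, -0.2)
Step 2: at (-2.4, -0.2), ∇J = (-19.2, -2.4) → (-2.4, -0.2) − 0.05·(-19.2, -2.4) = (-1.44, -0.08)
Step 3: at (-1.44, -0.08), ∇J = (-11.52, -0.96) → (-1.44, -0.08) − 0.05·(-11.52, -0.96) = (-0.864, -0.032)
Step 4: at (-0.864, -0.032), ∇J = (-6.912, -0.384) → (-0.864, -0.032) − 0.05·(-6.912, -0.384) = (-0.5184, -0.0128)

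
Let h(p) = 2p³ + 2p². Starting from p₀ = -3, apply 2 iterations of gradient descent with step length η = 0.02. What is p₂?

-5.302272

h′(p) = 6p² + 4p
p₁ = -3 − 0.02·42 = -3.84
p₂ = -3.84 − 0.02·73.1136 = -5.302272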